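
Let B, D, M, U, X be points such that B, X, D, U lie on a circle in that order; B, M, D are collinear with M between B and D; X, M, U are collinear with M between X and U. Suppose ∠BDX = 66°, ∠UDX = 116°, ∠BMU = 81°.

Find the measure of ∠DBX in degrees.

1. ∠BUX = 66°  [same arc BX]
2. ∠UBX = 64°  [cyclic BXDU, opposite ∠B+∠D]
3. ∠DMX = 81°  [vertical angles at M]
4. ∠BXU = 50°  [△BXU]
5. ∠BMX = 99°  [linear pair at M on BD]
6. ∠DBX = 31°  [△BMX]

∠DBX = 31°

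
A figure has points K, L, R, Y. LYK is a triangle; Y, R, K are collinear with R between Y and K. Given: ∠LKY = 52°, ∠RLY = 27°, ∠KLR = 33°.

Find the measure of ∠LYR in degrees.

1. ∠LKR = 52°  [R on ray KY]
2. ∠KRL = 95°  [△LRK]
3. ∠LRY = 85°  [linear pair at R on YK]
4. ∠LYR = 68°  [△LYR]

∠LYR = 68°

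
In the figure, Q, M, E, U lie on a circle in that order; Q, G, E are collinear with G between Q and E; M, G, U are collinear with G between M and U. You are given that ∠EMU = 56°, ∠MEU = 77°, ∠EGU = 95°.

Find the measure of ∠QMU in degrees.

1. ∠EQU = 56°  [same arc EU]
2. ∠MQU = 103°  [cyclic QMEU, opposite ∠Q+∠E]
3. ∠QGU = 85°  [linear pair at G on QE]
4. ∠MUQ = 39°  [△QGU]
5. ∠QMU = 38°  [△QMU]

∠QMU = 38°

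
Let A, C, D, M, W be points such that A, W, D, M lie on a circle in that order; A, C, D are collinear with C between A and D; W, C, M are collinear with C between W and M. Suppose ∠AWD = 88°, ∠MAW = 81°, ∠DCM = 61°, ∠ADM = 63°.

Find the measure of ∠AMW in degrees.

∠AMW = 36°

1. ∠AMD = 92°  [cyclic AWDM, opposite ∠W+∠M]
2. ∠ACM = 119°  [linear pair at C on AD]
3. ∠DAM = 25°  [△ADM]
4. ∠AMW = 36°  [△ACM]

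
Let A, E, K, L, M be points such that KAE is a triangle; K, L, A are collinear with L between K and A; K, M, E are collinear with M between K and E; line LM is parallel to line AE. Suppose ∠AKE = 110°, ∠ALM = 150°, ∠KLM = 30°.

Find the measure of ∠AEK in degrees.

1. ∠LKM = 110°  [L on KA, M on KE]
2. ∠KML = 40°  [△KLM]
3. ∠AEK = 40°  [LM∥AE, corresponding at M]

∠AEK = 40°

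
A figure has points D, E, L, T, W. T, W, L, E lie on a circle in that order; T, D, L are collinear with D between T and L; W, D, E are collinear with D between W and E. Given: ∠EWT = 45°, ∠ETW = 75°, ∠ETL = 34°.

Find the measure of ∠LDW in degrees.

∠LDW = 86°

1. ∠TEW = 60°  [△TWE]
2. ∠EWL = 34°  [same arc LE]
3. ∠TLW = 60°  [same arc TW]
4. ∠LDW = 86°  [△WDL]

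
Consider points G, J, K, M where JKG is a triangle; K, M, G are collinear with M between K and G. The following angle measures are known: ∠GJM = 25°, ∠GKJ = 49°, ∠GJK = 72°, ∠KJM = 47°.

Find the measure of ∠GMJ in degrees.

∠GMJ = 96°

1. ∠JKM = 49°  [M on ray KG]
2. ∠JMK = 84°  [△JKM]
3. ∠GMJ = 96°  [linear pair at M on KG]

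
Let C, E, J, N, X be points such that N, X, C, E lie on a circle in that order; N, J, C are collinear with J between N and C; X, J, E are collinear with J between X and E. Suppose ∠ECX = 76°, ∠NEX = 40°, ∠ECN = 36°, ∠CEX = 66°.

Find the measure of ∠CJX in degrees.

1. ∠CXE = 38°  [△XCE]
2. ∠NCX = 40°  [same arc NX]
3. ∠CJX = 102°  [△XJC]

∠CJX = 102°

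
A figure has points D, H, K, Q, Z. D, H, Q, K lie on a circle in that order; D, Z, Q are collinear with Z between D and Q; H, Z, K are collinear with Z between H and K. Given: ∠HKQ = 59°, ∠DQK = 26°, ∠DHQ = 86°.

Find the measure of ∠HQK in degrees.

∠HQK = 61°

1. ∠DKQ = 94°  [cyclic DHQK, opposite ∠H+∠K]
2. ∠KDQ = 60°  [△DQK]
3. ∠KHQ = 60°  [same arc QK]
4. ∠HQK = 61°  [△HQK]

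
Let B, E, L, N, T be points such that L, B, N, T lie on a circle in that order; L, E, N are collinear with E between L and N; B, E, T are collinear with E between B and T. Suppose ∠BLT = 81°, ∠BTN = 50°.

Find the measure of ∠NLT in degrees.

1. ∠BNT = 99°  [cyclic LBNT, opposite ∠L+∠N]
2. ∠NBT = 31°  [△BNT]
3. ∠NLT = 31°  [same arc NT]

∠NLT = 31°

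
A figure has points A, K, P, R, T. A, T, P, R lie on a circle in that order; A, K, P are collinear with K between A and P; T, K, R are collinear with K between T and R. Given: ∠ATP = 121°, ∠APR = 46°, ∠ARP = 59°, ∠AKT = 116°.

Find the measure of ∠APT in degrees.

1. ∠PAR = 75°  [△APR]
2. ∠PKT = 64°  [linear pair at K on AP]
3. ∠PTR = 75°  [same arc PR]
4. ∠APT = 41°  [△TKP]

∠APT = 41°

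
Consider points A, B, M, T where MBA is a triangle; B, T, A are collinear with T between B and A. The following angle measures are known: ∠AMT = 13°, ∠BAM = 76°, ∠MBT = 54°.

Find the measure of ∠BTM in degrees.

∠BTM = 89°

1. ∠MAT = 76°  [T on ray AB]
2. ∠ATM = 91°  [△MTA]
3. ∠BTM = 89°  [linear pair at T on BA]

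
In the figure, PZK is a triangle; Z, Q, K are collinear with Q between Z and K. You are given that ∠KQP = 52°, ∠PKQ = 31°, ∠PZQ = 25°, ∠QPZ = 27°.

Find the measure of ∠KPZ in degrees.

∠KPZ = 124°

1. ∠PKZ = 31°  [Q on ray KZ]
2. ∠KZP = 25°  [Q on ray ZK]
3. ∠KPZ = 124°  [△PZK]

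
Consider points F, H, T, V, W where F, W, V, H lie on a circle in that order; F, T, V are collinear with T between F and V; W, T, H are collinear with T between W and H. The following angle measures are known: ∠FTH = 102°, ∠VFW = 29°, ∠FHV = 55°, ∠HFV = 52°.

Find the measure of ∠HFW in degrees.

1. ∠VHW = 29°  [same arc WV]
2. ∠HWV = 52°  [same arc VH]
3. ∠HVW = 99°  [△WVH]
4. ∠HFW = 81°  [cyclic FWVH, opposite ∠F+∠V]

∠HFW = 81°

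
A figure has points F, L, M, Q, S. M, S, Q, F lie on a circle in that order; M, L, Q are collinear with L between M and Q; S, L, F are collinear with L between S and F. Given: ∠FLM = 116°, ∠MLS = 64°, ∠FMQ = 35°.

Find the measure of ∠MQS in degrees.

1. ∠QLS = 116°  [vertical angles at L]
2. ∠FSQ = 35°  [same arc QF]
3. ∠MQS = 29°  [△SLQ]

∠MQS = 29°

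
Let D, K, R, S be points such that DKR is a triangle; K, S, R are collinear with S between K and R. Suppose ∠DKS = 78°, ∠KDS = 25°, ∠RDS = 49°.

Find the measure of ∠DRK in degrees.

∠DRK = 28°

1. ∠DSK = 77°  [△DKS]
2. ∠DSR = 103°  [linear pair at S on KR]
3. ∠DRS = 28°  [△DSR]
4. ∠DRK = 28°  [S on ray RK]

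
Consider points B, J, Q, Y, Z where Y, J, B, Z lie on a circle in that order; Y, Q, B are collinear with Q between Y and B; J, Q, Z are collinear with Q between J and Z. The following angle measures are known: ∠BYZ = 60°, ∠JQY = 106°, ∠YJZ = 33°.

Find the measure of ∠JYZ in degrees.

1. ∠BJZ = 60°  [same arc BZ]
2. ∠BQJ = 74°  [linear pair at Q on YB]
3. ∠JBY = 46°  [△JQB]
4. ∠JZY = 46°  [same arc YJ]
5. ∠JYZ = 101°  [△YJZ]

∠JYZ = 101°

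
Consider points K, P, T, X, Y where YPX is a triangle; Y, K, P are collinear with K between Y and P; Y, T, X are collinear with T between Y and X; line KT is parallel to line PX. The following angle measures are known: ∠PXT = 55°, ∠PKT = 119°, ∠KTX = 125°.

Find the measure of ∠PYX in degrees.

∠PYX = 64°

1. ∠TKY = 61°  [linear pair at K on YP]
2. ∠KTY = 55°  [linear pair at T on YX]
3. ∠KYT = 64°  [△YKT]
4. ∠PYX = 64°  [K on YP, T on YX]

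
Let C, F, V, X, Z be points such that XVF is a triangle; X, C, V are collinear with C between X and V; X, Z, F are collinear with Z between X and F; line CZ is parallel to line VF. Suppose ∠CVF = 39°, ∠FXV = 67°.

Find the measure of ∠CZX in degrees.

∠CZX = 74°

1. ∠FVX = 39°  [C on ray VX]
2. ∠VFX = 74°  [△XVF]
3. ∠CZX = 74°  [CZ∥VF, corresponding at Z]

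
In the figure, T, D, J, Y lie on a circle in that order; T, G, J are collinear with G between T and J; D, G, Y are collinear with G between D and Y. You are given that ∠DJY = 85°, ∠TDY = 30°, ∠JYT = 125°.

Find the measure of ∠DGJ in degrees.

∠DGJ = 100°

1. ∠DTY = 95°  [cyclic TDJY, opposite ∠T+∠J]
2. ∠TJY = 30°  [same arc TY]
3. ∠DYT = 55°  [△TDY]
4. ∠JTY = 25°  [△TJY]
5. ∠DJT = 55°  [same arc TD]
6. ∠JDY = 25°  [same arc JY]
7. ∠DGJ = 100°  [△DGJ]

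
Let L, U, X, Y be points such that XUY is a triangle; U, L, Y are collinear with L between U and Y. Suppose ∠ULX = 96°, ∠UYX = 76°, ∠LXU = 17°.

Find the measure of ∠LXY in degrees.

1. ∠XLY = 84°  [linear pair at L on UY]
2. ∠LYX = 76°  [L on ray YU]
3. ∠LXY = 20°  [△XLY]

∠LXY = 20°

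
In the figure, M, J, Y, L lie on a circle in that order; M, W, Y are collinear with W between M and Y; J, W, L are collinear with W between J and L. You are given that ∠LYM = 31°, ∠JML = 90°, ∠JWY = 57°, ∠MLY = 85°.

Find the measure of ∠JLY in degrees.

1. ∠LMY = 64°  [△MYL]
2. ∠JYL = 90°  [cyclic MJYL, opposite ∠M+∠Y]
3. ∠LJY = 64°  [same arc YL]
4. ∠JLY = 26°  [△JYL]

∠JLY = 26°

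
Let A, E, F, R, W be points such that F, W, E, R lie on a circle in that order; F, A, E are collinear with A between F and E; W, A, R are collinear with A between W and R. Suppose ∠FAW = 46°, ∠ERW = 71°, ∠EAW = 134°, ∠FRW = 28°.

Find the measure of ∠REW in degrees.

1. ∠FEW = 28°  [same arc FW]
2. ∠EWR = 18°  [△WAE]
3. ∠REW = 91°  [△WER]

∠REW = 91°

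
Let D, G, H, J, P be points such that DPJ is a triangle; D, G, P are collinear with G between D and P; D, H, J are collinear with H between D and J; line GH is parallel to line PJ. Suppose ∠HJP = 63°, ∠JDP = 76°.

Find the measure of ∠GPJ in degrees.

∠GPJ = 41°

1. ∠DJP = 63°  [H on ray JD]
2. ∠DPJ = 41°  [△DPJ]
3. ∠GPJ = 41°  [G on ray PD]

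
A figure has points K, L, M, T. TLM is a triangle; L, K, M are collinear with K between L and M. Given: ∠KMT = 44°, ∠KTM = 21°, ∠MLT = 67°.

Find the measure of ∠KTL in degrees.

1. ∠MKT = 115°  [△TKM]
2. ∠KLT = 67°  [K on ray LM]
3. ∠LKT = 65°  [linear pair at K on LM]
4. ∠KTL = 48°  [△TLK]

∠KTL = 48°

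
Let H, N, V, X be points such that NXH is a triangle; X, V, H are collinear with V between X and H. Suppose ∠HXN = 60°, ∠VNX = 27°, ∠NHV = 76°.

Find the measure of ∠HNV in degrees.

∠HNV = 17°

1. ∠NXV = 60°  [V on ray XH]
2. ∠NVX = 93°  [△NXV]
3. ∠HVN = 87°  [linear pair at V on XH]
4. ∠HNV = 17°  [△NVH]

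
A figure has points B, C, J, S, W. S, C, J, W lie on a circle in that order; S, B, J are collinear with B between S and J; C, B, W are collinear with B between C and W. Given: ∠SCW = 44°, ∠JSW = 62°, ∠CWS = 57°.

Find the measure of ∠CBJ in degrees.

1. ∠JCW = 62°  [same arc JW]
2. ∠CJS = 57°  [same arc SC]
3. ∠CBJ = 61°  [△CBJ]

∠CBJ = 61°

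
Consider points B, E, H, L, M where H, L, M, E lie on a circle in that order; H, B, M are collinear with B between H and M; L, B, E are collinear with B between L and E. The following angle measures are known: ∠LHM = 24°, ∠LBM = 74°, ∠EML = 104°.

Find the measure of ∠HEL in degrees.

1. ∠HBL = 106°  [linear pair at B on HM]
2. ∠EHL = 76°  [cyclic HLME, opposite ∠H+∠M]
3. ∠ELH = 50°  [△HBL]
4. ∠HEL = 54°  [△HLE]

∠HEL = 54°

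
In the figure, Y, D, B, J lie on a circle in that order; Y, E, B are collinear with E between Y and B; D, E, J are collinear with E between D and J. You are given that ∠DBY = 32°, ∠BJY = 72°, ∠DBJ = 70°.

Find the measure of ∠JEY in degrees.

∠JEY = 78°

1. ∠DJY = 32°  [same arc YD]
2. ∠DYJ = 110°  [cyclic YDBJ, opposite ∠Y+∠B]
3. ∠JDY = 38°  [△YDJ]
4. ∠JBY = 38°  [same arc YJ]
5. ∠BYJ = 70°  [△YBJ]
6. ∠JEY = 78°  [△YEJ]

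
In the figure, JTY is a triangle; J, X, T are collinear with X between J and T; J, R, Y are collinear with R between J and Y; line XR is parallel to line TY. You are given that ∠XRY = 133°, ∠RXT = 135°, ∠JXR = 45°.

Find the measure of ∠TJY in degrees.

1. ∠JRX = 47°  [linear pair at R on JY]
2. ∠RJX = 88°  [△JXR]
3. ∠TJY = 88°  [X on JT, R on JY]

∠TJY = 88°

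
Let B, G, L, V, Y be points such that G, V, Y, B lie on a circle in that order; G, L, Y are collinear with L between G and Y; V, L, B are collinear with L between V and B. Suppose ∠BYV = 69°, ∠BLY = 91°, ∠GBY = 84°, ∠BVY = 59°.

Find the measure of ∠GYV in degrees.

1. ∠VBY = 52°  [△VYB]
2. ∠GVY = 96°  [cyclic GVYB, opposite ∠V+∠B]
3. ∠VGY = 52°  [same arc VY]
4. ∠GYV = 32°  [△GVY]

∠GYV = 32°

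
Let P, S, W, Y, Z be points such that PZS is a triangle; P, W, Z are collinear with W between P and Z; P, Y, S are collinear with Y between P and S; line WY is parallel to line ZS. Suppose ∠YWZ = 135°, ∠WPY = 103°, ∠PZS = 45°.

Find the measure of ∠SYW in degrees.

∠SYW = 148°

1. ∠PWY = 45°  [linear pair at W on PZ]
2. ∠PYW = 32°  [△PWY]
3. ∠SYW = 148°  [linear pair at Y on PS]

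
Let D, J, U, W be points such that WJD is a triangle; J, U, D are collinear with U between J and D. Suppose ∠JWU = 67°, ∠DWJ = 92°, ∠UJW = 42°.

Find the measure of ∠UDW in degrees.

∠UDW = 46°

1. ∠DJW = 42°  [U on ray JD]
2. ∠JDW = 46°  [△WJD]
3. ∠UDW = 46°  [U on ray DJ]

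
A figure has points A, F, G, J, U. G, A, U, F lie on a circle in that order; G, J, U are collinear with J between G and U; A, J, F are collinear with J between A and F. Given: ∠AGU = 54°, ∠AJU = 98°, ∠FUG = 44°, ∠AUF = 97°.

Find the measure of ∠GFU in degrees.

∠GFU = 107°

1. ∠AFU = 54°  [same arc AU]
2. ∠FAU = 29°  [△AUF]
3. ∠FGU = 29°  [same arc UF]
4. ∠GFU = 107°  [△GUF]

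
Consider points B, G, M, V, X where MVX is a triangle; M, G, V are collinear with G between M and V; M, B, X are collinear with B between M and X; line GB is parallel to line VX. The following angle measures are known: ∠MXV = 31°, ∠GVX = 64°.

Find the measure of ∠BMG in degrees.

∠BMG = 85°

1. ∠MVX = 64°  [G on ray VM]
2. ∠VMX = 85°  [△MVX]
3. ∠BMG = 85°  [G on MV, B on MX]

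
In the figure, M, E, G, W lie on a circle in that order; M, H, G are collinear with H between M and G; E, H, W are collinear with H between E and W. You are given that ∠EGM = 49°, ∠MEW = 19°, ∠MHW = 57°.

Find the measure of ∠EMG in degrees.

∠EMG = 38°

1. ∠MGW = 19°  [same arc MW]
2. ∠GHW = 123°  [linear pair at H on MG]
3. ∠EWG = 38°  [△GHW]
4. ∠EMG = 38°  [same arc EG]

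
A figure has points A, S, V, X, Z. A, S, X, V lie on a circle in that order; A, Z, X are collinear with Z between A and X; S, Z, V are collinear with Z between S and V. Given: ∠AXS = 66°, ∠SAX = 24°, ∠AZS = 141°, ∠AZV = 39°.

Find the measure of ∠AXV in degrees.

∠AXV = 15°

1. ∠SVX = 24°  [same arc SX]
2. ∠VZX = 141°  [vertical angles at Z]
3. ∠AXV = 15°  [△XZV]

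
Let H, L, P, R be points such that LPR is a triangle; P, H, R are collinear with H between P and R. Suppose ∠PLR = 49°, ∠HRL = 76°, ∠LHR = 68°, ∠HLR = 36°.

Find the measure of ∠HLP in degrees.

∠HLP = 13°

1. ∠LRP = 76°  [H on ray RP]
2. ∠LHP = 112°  [linear pair at H on PR]
3. ∠LPR = 55°  [△LPR]
4. ∠HPL = 55°  [H on ray PR]
5. ∠HLP = 13°  [△LPH]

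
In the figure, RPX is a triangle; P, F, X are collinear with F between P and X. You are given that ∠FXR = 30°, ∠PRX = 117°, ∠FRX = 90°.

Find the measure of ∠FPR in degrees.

∠FPR = 33°

1. ∠PXR = 30°  [F on ray XP]
2. ∠RPX = 33°  [△RPX]
3. ∠FPR = 33°  [F on ray PX]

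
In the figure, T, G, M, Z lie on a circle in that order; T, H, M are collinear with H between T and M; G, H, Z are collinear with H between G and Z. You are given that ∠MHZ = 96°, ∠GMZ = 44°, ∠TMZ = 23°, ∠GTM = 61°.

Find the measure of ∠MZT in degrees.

1. ∠GZM = 61°  [△MHZ]
2. ∠MGZ = 75°  [△GMZ]
3. ∠MTZ = 75°  [same arc MZ]
4. ∠MZT = 82°  [△TMZ]

∠MZT = 82°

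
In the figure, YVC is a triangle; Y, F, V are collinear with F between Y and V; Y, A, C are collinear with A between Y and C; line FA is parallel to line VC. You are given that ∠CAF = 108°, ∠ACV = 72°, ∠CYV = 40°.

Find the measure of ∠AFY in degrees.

1. ∠FAY = 72°  [linear pair at A on YC]
2. ∠AYF = 40°  [F on YV, A on YC]
3. ∠AFY = 68°  [△YFA]

∠AFY = 68°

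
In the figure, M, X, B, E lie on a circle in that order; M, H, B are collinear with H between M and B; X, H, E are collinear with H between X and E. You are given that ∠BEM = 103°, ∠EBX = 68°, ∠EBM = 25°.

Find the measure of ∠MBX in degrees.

∠MBX = 43°

1. ∠EMX = 112°  [cyclic MXBE, opposite ∠M+∠B]
2. ∠EXM = 25°  [same arc ME]
3. ∠MEX = 43°  [△MXE]
4. ∠MBX = 43°  [same arc MX]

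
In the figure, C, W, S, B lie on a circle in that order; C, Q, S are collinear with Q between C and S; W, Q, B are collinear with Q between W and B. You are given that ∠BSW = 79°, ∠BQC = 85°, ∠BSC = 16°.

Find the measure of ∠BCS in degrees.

∠BCS = 32°

1. ∠BCW = 101°  [cyclic CWSB, opposite ∠C+∠S]
2. ∠BWC = 16°  [same arc CB]
3. ∠CBW = 63°  [△CWB]
4. ∠BCS = 32°  [△CQB]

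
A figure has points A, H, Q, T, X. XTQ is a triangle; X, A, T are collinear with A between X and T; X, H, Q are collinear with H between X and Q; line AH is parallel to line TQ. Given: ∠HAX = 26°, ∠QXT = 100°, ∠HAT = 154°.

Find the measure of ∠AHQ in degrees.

∠AHQ = 126°

1. ∠QTX = 26°  [AH∥TQ, corresponding at A]
2. ∠TQX = 54°  [△XTQ]
3. ∠AHX = 54°  [AH∥TQ, corresponding at H]
4. ∠AHQ = 126°  [linear pair at H on XQ]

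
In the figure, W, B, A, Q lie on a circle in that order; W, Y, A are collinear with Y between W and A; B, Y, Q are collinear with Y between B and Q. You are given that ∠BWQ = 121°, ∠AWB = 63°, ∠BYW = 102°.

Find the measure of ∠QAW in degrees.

1. ∠AQB = 63°  [same arc BA]
2. ∠AYQ = 102°  [vertical angles at Y]
3. ∠QAW = 15°  [△AYQ]

∠QAW = 15°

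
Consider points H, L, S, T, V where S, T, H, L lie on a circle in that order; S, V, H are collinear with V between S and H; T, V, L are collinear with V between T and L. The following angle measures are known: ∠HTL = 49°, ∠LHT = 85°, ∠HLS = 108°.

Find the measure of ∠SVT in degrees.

1. ∠HSL = 49°  [same arc HL]
2. ∠HLT = 46°  [△THL]
3. ∠LHS = 23°  [△SHL]
4. ∠HST = 46°  [same arc TH]
5. ∠LTS = 23°  [same arc SL]
6. ∠SVT = 111°  [△SVT]

∠SVT = 111°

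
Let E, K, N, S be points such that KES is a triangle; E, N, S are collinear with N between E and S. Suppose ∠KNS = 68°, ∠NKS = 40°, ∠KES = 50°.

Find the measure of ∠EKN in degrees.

∠EKN = 18°

1. ∠ENK = 112°  [linear pair at N on ES]
2. ∠KEN = 50°  [N on ray ES]
3. ∠EKN = 18°  [△KEN]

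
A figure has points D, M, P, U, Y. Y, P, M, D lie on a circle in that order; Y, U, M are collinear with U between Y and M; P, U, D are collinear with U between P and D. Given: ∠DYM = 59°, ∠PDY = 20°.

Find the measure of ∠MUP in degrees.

1. ∠DPM = 59°  [same arc MD]
2. ∠PMY = 20°  [same arc YP]
3. ∠MUP = 101°  [△PUM]

∠MUP = 101°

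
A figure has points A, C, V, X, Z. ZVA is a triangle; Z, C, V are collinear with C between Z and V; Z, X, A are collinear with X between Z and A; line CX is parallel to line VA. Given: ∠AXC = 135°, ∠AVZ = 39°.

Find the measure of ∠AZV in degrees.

1. ∠CXZ = 45°  [linear pair at X on ZA]
2. ∠XCZ = 39°  [CX∥VA, corresponding at C]
3. ∠CZX = 96°  [△ZCX]
4. ∠AZV = 96°  [C on ZV, X on ZA]

∠AZV = 96°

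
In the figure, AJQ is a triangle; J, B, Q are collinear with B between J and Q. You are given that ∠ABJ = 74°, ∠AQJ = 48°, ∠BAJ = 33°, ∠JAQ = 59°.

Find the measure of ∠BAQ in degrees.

∠BAQ = 26°

1. ∠ABQ = 106°  [linear pair at B on JQ]
2. ∠AQB = 48°  [B on ray QJ]
3. ∠BAQ = 26°  [△ABQ]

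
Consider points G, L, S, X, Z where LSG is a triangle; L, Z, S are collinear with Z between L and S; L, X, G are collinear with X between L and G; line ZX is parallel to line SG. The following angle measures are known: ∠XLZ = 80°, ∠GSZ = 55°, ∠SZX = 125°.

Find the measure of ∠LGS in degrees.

1. ∠GLS = 80°  [Z on LS, X on LG]
2. ∠GSL = 55°  [Z on ray SL]
3. ∠LGS = 45°  [△LSG]

∠LGS = 45°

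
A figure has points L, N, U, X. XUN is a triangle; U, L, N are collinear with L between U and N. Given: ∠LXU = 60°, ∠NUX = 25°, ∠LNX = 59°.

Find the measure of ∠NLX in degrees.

∠NLX = 85°

1. ∠LUX = 25°  [L on ray UN]
2. ∠ULX = 95°  [△XUL]
3. ∠NLX = 85°  [linear pair at L on UN]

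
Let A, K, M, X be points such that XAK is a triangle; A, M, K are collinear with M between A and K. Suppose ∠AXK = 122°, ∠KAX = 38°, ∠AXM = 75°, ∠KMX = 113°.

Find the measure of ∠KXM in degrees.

∠KXM = 47°

1. ∠AKX = 20°  [△XAK]
2. ∠MKX = 20°  [M on ray KA]
3. ∠KXM = 47°  [△XMK]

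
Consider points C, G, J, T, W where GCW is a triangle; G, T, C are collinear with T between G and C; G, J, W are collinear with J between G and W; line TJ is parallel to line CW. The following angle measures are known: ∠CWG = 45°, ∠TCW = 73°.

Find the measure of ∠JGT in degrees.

1. ∠GCW = 73°  [T on ray CG]
2. ∠CGW = 62°  [△GCW]
3. ∠JGT = 62°  [T on GC, J on GW]

∠JGT = 62°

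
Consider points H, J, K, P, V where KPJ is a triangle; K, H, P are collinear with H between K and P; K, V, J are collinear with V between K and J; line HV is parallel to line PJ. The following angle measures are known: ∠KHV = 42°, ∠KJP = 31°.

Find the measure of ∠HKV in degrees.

1. ∠JPK = 42°  [HV∥PJ, corresponding at H]
2. ∠JKP = 107°  [△KPJ]
3. ∠HKV = 107°  [H on KP, V on KJ]

∠HKV = 107°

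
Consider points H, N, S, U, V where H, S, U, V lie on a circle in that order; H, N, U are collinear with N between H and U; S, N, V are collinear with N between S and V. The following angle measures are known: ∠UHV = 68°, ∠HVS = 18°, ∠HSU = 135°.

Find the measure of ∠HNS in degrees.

1. ∠USV = 68°  [same arc UV]
2. ∠HUS = 18°  [same arc HS]
3. ∠SNU = 94°  [△SNU]
4. ∠HNS = 86°  [linear pair at N on HU]

∠HNS = 86°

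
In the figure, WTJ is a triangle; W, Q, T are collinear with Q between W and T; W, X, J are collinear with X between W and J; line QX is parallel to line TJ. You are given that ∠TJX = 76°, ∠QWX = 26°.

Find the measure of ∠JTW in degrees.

1. ∠TJW = 76°  [X on ray JW]
2. ∠JWT = 26°  [Q on WT, X on WJ]
3. ∠JTW = 78°  [△WTJ]

∠JTW = 78°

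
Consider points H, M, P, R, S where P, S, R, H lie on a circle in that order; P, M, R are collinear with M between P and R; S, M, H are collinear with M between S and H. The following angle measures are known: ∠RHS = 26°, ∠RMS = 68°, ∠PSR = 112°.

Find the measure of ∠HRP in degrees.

∠HRP = 42°

1. ∠RPS = 26°  [same arc SR]
2. ∠PMS = 112°  [linear pair at M on PR]
3. ∠HSP = 42°  [△PMS]
4. ∠HRP = 42°  [same arc PH]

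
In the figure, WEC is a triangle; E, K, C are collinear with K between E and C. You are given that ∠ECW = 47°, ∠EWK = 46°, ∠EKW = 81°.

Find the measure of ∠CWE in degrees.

1. ∠KEW = 53°  [△WEK]
2. ∠CEW = 53°  [K on ray EC]
3. ∠CWE = 80°  [△WEC]

∠CWE = 80°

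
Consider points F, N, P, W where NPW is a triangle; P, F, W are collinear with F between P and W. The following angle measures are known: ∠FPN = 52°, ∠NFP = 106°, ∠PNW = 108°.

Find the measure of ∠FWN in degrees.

1. ∠NPW = 52°  [F on ray PW]
2. ∠NWP = 20°  [△NPW]
3. ∠FWN = 20°  [F on ray WP]

∠FWN = 20°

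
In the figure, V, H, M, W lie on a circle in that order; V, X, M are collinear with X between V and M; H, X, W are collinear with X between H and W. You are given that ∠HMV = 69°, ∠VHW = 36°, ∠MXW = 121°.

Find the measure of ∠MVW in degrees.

1. ∠HWV = 69°  [same arc VH]
2. ∠VXW = 59°  [linear pair at X on VM]
3. ∠MVW = 52°  [△VXW]

∠MVW = 52°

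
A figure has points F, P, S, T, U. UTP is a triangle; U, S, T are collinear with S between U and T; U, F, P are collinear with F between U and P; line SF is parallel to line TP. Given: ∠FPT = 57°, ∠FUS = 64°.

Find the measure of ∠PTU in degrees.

1. ∠TPU = 57°  [F on ray PU]
2. ∠PUT = 64°  [S on UT, F on UP]
3. ∠PTU = 59°  [△UTP]

∠PTU = 59°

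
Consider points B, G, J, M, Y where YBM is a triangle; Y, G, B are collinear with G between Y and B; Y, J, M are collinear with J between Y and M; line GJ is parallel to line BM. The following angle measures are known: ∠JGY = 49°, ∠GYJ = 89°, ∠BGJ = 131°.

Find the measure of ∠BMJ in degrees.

∠BMJ = 42°

1. ∠GJY = 42°  [△YGJ]
2. ∠GJM = 138°  [linear pair at J on YM]
3. ∠BMJ = 42°  [GJ∥BM, co-interior at M–J]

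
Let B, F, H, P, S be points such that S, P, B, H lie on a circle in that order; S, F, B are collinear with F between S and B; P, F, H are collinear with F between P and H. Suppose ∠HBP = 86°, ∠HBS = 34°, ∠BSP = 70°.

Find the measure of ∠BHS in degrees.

1. ∠BHP = 70°  [same arc PB]
2. ∠BPH = 24°  [△PBH]
3. ∠BSH = 24°  [same arc BH]
4. ∠BHS = 122°  [△SBH]

∠BHS = 122°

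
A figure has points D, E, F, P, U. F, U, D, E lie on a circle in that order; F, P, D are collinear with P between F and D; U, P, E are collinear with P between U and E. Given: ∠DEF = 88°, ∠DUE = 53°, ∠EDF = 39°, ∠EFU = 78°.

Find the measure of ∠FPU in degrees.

∠FPU = 116°

1. ∠DFE = 53°  [△FDE]
2. ∠EUF = 39°  [same arc FE]
3. ∠FEU = 63°  [△FUE]
4. ∠EPF = 64°  [△FPE]
5. ∠DPU = 64°  [vertical angles at P]
6. ∠FPU = 116°  [linear pair at P on FD]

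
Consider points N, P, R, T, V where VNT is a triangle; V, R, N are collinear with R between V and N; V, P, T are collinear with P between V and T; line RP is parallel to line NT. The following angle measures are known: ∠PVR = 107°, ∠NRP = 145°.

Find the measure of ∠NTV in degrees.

∠NTV = 38°

1. ∠PRV = 35°  [linear pair at R on VN]
2. ∠RPV = 38°  [△VRP]
3. ∠NTV = 38°  [RP∥NT, corresponding at P]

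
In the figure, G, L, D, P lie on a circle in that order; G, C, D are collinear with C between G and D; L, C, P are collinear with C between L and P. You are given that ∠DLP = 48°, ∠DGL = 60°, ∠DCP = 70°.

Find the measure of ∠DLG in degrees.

1. ∠DGP = 48°  [same arc DP]
2. ∠DPL = 60°  [same arc LD]
3. ∠GDP = 50°  [△DCP]
4. ∠DPG = 82°  [△GDP]
5. ∠DLG = 98°  [cyclic GLDP, opposite ∠L+∠P]

∠DLG = 98°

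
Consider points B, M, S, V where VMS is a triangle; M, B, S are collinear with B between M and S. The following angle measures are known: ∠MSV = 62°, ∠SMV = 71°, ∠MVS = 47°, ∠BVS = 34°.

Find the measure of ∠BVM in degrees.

∠BVM = 13°

1. ∠BSV = 62°  [B on ray SM]
2. ∠BMV = 71°  [B on ray MS]
3. ∠SBV = 84°  [△VBS]
4. ∠MBV = 96°  [linear pair at B on MS]
5. ∠BVM = 13°  [△VMB]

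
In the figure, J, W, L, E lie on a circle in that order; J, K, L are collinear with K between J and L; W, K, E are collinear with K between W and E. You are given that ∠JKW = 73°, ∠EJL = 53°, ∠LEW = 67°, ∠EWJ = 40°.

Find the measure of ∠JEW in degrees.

∠JEW = 20°

1. ∠EKL = 73°  [vertical angles at K]
2. ∠EKJ = 107°  [linear pair at K on JL]
3. ∠JEW = 20°  [△JKE]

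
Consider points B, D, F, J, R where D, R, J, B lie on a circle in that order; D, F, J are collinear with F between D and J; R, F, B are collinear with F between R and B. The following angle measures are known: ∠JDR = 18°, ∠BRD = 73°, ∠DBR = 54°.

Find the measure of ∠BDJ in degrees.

∠BDJ = 35°

1. ∠DFR = 89°  [△DFR]
2. ∠DJR = 54°  [same arc DR]
3. ∠JFR = 91°  [linear pair at F on DJ]
4. ∠BRJ = 35°  [△RFJ]
5. ∠BDJ = 35°  [same arc JB]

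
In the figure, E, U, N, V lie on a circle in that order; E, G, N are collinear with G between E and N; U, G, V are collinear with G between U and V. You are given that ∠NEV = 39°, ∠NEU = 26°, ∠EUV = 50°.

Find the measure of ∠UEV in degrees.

∠UEV = 65°

1. ∠NUV = 39°  [same arc NV]
2. ∠NVU = 26°  [same arc UN]
3. ∠UNV = 115°  [△UNV]
4. ∠UEV = 65°  [cyclic EUNV, opposite ∠E+∠N]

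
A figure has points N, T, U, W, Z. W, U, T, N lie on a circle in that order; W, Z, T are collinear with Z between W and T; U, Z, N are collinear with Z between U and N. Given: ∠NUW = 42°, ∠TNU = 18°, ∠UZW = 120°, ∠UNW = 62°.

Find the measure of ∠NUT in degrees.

∠NUT = 58°

1. ∠TZU = 60°  [linear pair at Z on WT]
2. ∠UTW = 62°  [same arc WU]
3. ∠NUT = 58°  [△UZT]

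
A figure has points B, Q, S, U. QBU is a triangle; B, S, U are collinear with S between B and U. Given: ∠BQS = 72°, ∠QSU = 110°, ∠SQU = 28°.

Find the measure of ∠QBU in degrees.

1. ∠BSQ = 70°  [linear pair at S on BU]
2. ∠QBS = 38°  [△QBS]
3. ∠QBU = 38°  [S on ray BU]

∠QBU = 38°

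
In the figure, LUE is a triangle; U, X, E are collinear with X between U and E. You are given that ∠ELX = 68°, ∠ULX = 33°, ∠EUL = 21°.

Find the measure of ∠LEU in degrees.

∠LEU = 58°

1. ∠LUX = 21°  [X on ray UE]
2. ∠LXU = 126°  [△LUX]
3. ∠EXL = 54°  [linear pair at X on UE]
4. ∠LEX = 58°  [△LXE]
5. ∠LEU = 58°  [X on ray EU]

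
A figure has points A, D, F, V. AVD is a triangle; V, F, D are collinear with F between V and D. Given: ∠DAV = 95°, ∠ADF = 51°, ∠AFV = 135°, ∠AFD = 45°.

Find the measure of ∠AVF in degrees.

1. ∠ADV = 51°  [F on ray DV]
2. ∠AVD = 34°  [△AVD]
3. ∠AVF = 34°  [F on ray VD]

∠AVF = 34°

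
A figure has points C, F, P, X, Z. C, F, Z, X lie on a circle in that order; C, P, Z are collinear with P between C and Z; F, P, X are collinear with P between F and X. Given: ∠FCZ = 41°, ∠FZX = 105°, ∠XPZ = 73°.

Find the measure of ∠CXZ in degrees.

1. ∠FXZ = 41°  [same arc FZ]
2. ∠XFZ = 34°  [△FZX]
3. ∠CZX = 66°  [△ZPX]
4. ∠XCZ = 34°  [same arc ZX]
5. ∠CXZ = 80°  [△CZX]

∠CXZ = 80°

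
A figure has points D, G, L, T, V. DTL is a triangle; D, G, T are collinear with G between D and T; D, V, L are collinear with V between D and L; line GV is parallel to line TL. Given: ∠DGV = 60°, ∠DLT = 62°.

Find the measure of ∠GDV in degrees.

∠GDV = 58°

1. ∠DTL = 60°  [GV∥TL, corresponding at G]
2. ∠LDT = 58°  [△DTL]
3. ∠GDV = 58°  [G on DT, V on DL]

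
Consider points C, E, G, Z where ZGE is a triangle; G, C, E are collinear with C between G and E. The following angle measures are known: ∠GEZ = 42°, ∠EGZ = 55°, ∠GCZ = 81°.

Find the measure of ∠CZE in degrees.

1. ∠CEZ = 42°  [C on ray EG]
2. ∠ECZ = 99°  [linear pair at C on GE]
3. ∠CZE = 39°  [△ZCE]

∠CZE = 39°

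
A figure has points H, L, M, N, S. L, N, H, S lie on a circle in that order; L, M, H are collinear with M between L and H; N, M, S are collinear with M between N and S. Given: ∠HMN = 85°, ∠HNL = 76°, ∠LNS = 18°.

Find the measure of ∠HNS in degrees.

1. ∠HSL = 104°  [cyclic LNHS, opposite ∠N+∠S]
2. ∠LHS = 18°  [same arc LS]
3. ∠HLS = 58°  [△LHS]
4. ∠HNS = 58°  [same arc HS]

∠HNS = 58°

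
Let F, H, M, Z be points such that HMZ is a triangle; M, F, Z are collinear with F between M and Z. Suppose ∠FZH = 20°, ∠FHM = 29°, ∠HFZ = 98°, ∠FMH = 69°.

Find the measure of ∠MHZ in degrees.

∠MHZ = 91°

1. ∠HZM = 20°  [F on ray ZM]
2. ∠HMZ = 69°  [F on ray MZ]
3. ∠MHZ = 91°  [△HMZ]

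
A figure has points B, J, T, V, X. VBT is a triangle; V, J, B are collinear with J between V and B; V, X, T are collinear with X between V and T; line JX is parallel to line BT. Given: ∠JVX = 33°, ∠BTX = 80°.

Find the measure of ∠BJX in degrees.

1. ∠BVT = 33°  [J on VB, X on VT]
2. ∠BTV = 80°  [X on ray TV]
3. ∠TBV = 67°  [△VBT]
4. ∠VJX = 67°  [JX∥BT, corresponding at J]
5. ∠BJX = 113°  [linear pair at J on VB]

∠BJX = 113°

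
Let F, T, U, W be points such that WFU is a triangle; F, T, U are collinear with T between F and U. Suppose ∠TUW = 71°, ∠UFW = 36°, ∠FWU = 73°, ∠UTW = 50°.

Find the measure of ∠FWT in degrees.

∠FWT = 14°

1. ∠TFW = 36°  [T on ray FU]
2. ∠FTW = 130°  [linear pair at T on FU]
3. ∠FWT = 14°  [△WFT]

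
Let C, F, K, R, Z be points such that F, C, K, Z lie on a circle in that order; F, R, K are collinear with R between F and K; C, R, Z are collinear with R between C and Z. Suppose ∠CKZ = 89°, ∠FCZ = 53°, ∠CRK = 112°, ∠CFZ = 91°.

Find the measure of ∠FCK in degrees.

∠FCK = 85°

1. ∠CZF = 36°  [△FCZ]
2. ∠CRF = 68°  [linear pair at R on FK]
3. ∠CKF = 36°  [same arc FC]
4. ∠CFK = 59°  [△FRC]
5. ∠FCK = 85°  [△FCK]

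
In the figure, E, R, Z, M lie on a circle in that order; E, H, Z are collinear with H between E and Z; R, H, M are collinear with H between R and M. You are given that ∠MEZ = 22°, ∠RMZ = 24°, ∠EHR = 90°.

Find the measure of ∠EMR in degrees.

1. ∠MRZ = 22°  [same arc ZM]
2. ∠REZ = 24°  [same arc RZ]
3. ∠MZR = 134°  [△RZM]
4. ∠ERM = 66°  [△EHR]
5. ∠MER = 46°  [cyclic ERZM, opposite ∠E+∠Z]
6. ∠EMR = 68°  [△ERM]

∠EMR = 68°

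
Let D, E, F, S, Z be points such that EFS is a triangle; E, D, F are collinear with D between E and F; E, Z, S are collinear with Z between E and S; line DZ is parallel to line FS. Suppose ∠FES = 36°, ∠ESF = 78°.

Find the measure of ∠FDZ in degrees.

∠FDZ = 114°

1. ∠EFS = 66°  [△EFS]
2. ∠EDZ = 66°  [DZ∥FS, corresponding at D]
3. ∠FDZ = 114°  [linear pair at D on EF]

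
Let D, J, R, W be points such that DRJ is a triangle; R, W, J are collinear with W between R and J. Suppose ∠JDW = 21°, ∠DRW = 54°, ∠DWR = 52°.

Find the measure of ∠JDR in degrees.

∠JDR = 95°

1. ∠DRJ = 54°  [W on ray RJ]
2. ∠DWJ = 128°  [linear pair at W on RJ]
3. ∠DJW = 31°  [△DWJ]
4. ∠DJR = 31°  [W on ray JR]
5. ∠JDR = 95°  [△DRJ]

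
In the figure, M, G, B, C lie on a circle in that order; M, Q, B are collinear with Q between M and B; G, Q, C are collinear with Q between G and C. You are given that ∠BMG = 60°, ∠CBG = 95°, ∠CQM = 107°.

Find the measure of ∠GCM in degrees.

∠GCM = 48°

1. ∠BCG = 60°  [same arc GB]
2. ∠BGC = 25°  [△GBC]
3. ∠BMC = 25°  [same arc BC]
4. ∠GCM = 48°  [△MQC]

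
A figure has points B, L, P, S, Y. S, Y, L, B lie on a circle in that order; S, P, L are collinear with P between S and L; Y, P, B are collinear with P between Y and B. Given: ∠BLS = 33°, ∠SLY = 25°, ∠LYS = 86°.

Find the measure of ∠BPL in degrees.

1. ∠BYS = 33°  [same arc SB]
2. ∠LSY = 69°  [△SYL]
3. ∠SPY = 78°  [△SPY]
4. ∠BPL = 78°  [vertical angles at P]

∠BPL = 78°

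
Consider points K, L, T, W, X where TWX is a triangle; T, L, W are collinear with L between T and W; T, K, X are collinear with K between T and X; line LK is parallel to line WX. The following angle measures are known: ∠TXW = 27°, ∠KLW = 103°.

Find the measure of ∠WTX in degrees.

1. ∠LKT = 27°  [LK∥WX, corresponding at K]
2. ∠KLT = 77°  [linear pair at L on TW]
3. ∠KTL = 76°  [△TLK]
4. ∠WTX = 76°  [L on TW, K on TX]

∠WTX = 76°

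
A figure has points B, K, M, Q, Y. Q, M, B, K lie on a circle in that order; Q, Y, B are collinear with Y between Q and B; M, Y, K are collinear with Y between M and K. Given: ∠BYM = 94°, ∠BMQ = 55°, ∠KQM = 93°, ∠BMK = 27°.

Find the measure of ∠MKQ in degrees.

∠MKQ = 59°

1. ∠KYQ = 94°  [vertical angles at Y]
2. ∠BQK = 27°  [same arc BK]
3. ∠MKQ = 59°  [△QYK]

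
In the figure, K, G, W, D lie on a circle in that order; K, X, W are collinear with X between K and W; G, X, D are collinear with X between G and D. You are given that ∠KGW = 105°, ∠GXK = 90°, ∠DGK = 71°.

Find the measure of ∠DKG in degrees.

1. ∠KDW = 75°  [cyclic KGWD, opposite ∠G+∠D]
2. ∠DXW = 90°  [vertical angles at X]
3. ∠DWK = 71°  [same arc KD]
4. ∠DKW = 34°  [△KWD]
5. ∠DXK = 90°  [linear pair at X on KW]
6. ∠GDK = 56°  [△KXD]
7. ∠DKG = 53°  [△KGD]

∠DKG = 53°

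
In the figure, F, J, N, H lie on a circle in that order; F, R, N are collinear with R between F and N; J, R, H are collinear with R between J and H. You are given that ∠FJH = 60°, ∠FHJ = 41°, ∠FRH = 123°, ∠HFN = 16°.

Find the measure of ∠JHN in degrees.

∠JHN = 63°

1. ∠FNH = 60°  [same arc FH]
2. ∠HRN = 57°  [linear pair at R on FN]
3. ∠JHN = 63°  [△NRH]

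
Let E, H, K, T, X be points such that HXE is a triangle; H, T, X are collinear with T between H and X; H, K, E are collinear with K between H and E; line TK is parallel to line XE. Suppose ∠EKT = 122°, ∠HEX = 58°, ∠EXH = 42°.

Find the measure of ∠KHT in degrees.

∠KHT = 80°

1. ∠HKT = 58°  [linear pair at K on HE]
2. ∠HTK = 42°  [TK∥XE, corresponding at T]
3. ∠KHT = 80°  [△HTK]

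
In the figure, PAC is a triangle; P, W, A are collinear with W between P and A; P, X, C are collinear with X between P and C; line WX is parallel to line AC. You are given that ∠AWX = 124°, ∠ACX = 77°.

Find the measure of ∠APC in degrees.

1. ∠PWX = 56°  [linear pair at W on PA]
2. ∠ACP = 77°  [X on ray CP]
3. ∠CAP = 56°  [WX∥AC, corresponding at W]
4. ∠APC = 47°  [△PAC]

∠APC = 47°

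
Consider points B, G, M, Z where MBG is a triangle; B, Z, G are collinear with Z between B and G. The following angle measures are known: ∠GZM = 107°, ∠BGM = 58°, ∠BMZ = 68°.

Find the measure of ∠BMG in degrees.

1. ∠BZM = 73°  [linear pair at Z on BG]
2. ∠MBZ = 39°  [△MBZ]
3. ∠GBM = 39°  [Z on ray BG]
4. ∠BMG = 83°  [△MBG]

∠BMG = 83°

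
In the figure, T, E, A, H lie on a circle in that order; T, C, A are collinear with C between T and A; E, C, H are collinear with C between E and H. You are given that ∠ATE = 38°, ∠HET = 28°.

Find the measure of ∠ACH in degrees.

1. ∠AHE = 38°  [same arc EA]
2. ∠HAT = 28°  [same arc TH]
3. ∠ACH = 114°  [△ACH]

∠ACH = 114°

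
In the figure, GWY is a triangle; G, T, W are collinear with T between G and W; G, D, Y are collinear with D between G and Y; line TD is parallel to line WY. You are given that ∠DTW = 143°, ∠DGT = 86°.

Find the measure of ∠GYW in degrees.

1. ∠DTG = 37°  [linear pair at T on GW]
2. ∠GDT = 57°  [△GTD]
3. ∠GYW = 57°  [TD∥WY, corresponding at D]

∠GYW = 57°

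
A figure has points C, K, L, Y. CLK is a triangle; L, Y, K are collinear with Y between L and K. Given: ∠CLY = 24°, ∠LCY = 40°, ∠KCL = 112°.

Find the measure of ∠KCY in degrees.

1. ∠CYL = 116°  [△CLY]
2. ∠CLK = 24°  [Y on ray LK]
3. ∠CKL = 44°  [△CLK]
4. ∠CYK = 64°  [linear pair at Y on LK]
5. ∠CKY = 44°  [Y on ray KL]
6. ∠KCY = 72°  [△CYK]

∠KCY = 72°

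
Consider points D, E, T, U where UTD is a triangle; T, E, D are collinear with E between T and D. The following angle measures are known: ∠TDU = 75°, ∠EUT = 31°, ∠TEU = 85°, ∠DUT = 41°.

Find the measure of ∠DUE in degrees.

1. ∠EDU = 75°  [E on ray DT]
2. ∠DEU = 95°  [linear pair at E on TD]
3. ∠DUE = 10°  [△UED]

∠DUE = 10°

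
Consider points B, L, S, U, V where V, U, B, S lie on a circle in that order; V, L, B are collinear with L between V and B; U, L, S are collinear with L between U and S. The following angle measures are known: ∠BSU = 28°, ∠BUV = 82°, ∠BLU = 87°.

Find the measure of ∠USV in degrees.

∠USV = 70°

1. ∠BVU = 28°  [same arc UB]
2. ∠UBV = 70°  [△VUB]
3. ∠USV = 70°  [same arc VU]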